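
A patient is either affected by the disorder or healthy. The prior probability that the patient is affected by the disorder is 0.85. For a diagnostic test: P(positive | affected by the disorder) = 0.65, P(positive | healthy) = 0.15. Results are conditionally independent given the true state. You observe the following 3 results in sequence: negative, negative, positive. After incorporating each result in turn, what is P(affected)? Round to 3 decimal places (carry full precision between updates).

Apply Bayes' rule sequentially, carrying P(affected) forward.
After 'negative': P(affected) = 0.35·0.8500 / (0.35·0.8500 + 0.85·0.1500) ≈ 0.7000
After 'negative': P(affected) = 0.35·0.7000 / (0.35·0.7000 + 0.85·0.3000) ≈ 0.4900
After 'positive': P(affected) = 0.65·0.4900 / (0.65·0.4900 + 0.15·0.5100) ≈ 0.8063

0.806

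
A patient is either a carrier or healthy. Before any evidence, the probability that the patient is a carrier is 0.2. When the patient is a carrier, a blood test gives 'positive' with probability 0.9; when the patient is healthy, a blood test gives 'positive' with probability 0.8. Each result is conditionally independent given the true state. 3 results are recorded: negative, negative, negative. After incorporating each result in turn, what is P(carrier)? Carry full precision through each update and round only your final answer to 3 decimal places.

0.030

After 'negative': P(carrier) = 0.1·0.2000 / (0.1·0.2000 + 0.2·0.8000) ≈ 0.1111
After 'negative': P(carrier) = 0.1·0.1111 / (0.1·0.1111 + 0.2·0.8889) ≈ 0.0588
After 'negative': P(carrier) = 0.1·0.0588 / (0.1·0.0588 + 0.2·0.9412) ≈ 0.0303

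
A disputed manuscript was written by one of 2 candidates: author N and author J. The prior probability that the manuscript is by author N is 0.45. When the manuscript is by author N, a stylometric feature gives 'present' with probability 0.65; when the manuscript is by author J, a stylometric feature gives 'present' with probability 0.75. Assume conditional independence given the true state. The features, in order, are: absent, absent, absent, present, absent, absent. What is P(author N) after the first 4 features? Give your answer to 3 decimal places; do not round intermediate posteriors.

After 'absent': P(author N) = 0.35·0.4500 / (0.35·0.4500 + 0.25·0.5500) ≈ 0.5339
After 'absent': P(author N) = 0.35·0.5339 / (0.35·0.5339 + 0.25·0.4661) ≈ 0.6159
After 'absent': P(author N) = 0.35·0.6159 / (0.35·0.6159 + 0.25·0.3841) ≈ 0.6918
After 'present': P(author N) = 0.65·0.6918 / (0.65·0.6918 + 0.75·0.3082) ≈ 0.6605

0.661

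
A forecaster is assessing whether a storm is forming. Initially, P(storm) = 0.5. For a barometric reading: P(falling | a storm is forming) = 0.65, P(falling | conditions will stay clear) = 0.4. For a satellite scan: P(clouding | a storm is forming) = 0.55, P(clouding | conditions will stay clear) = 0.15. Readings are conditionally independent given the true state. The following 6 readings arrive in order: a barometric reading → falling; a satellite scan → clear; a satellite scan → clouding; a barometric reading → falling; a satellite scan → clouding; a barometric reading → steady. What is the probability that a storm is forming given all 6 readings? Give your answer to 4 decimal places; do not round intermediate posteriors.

After a barometric reading='falling': P(storm) = 0.65·0.5000 / (0.65·0.5000 + 0.4·0.5000) ≈ 0.6190
After a satellite scan='clear': P(storm) = 0.45·0.6190 / (0.45·0.6190 + 0.85·0.3810) ≈ 0.4625
After a satellite scan='clouding': P(storm) = 0.55·0.4625 / (0.55·0.4625 + 0.15·0.5375) ≈ 0.7593
After a barometric reading='falling': P(storm) = 0.65·0.7593 / (0.65·0.7593 + 0.4·0.2407) ≈ 0.8368
After a satellite scan='clouding': P(storm) = 0.55·0.8368 / (0.55·0.8368 + 0.15·0.1632) ≈ 0.9495
After a barometric reading='steady': P(storm) = 0.35·0.9495 / (0.35·0.9495 + 0.6·0.0505) ≈ 0.9164

0.9164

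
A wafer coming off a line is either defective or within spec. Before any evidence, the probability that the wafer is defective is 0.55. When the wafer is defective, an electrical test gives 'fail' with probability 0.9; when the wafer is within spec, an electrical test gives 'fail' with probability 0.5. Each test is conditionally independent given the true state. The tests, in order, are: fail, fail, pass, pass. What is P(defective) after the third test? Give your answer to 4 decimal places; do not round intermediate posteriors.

0.4420

After 'fail': P(defective) = 0.9·0.5500 / (0.9·0.5500 + 0.5·0.4500) ≈ 0.6875
After 'fail': P(defective) = 0.9·0.6875 / (0.9·0.6875 + 0.5·0.3125) ≈ 0.7984
After 'pass': P(defective) = 0.1·0.7984 / (0.1·0.7984 + 0.5·0.2016) ≈ 0.4420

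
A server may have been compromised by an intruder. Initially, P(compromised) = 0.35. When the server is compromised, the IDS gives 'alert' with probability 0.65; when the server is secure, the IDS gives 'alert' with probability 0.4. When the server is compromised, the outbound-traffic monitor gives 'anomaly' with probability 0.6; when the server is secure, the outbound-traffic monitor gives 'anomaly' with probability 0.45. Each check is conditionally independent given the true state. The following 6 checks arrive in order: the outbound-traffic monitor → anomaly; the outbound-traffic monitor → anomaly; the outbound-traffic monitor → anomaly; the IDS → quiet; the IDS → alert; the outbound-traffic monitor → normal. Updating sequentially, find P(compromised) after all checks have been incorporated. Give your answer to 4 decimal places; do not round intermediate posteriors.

0.4681

After the outbound-traffic monitor='anomaly': P(compromised) = 0.6·0.3500 / (0.6·0.3500 + 0.45·0.6500) ≈ 0.4179
After the outbound-traffic monitor='anomaly': P(compromised) = 0.6·0.4179 / (0.6·0.4179 + 0.45·0.5821) ≈ 0.4891
After the outbound-traffic monitor='anomaly': P(compromised) = 0.6·0.4891 / (0.6·0.4891 + 0.45·0.5109) ≈ 0.5607
After the IDS='quiet': P(compromised) = 0.35·0.5607 / (0.35·0.5607 + 0.6·0.4393) ≈ 0.4268
After the IDS='alert': P(compromised) = 0.65·0.4268 / (0.65·0.4268 + 0.4·0.5732) ≈ 0.5475
After the outbound-traffic monitor='normal': P(compromised) = 0.4·0.5475 / (0.4·0.5475 + 0.55·0.4525) ≈ 0.4681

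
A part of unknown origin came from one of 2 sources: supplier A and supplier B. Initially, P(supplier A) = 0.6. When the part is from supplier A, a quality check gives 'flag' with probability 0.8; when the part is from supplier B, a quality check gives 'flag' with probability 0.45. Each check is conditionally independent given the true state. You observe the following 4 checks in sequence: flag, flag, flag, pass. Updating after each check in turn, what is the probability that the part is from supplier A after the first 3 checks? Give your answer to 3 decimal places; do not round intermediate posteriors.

After 'flag': P(supplier A) = 0.8·0.6000 / (0.8·0.6000 + 0.45·0.4000) ≈ 0.7273
After 'flag': P(supplier A) = 0.8·0.7273 / (0.8·0.7273 + 0.45·0.2727) ≈ 0.8258
After 'flag': P(supplier A) = 0.8·0.8258 / (0.8·0.8258 + 0.45·0.1742) ≈ 0.8939

0.894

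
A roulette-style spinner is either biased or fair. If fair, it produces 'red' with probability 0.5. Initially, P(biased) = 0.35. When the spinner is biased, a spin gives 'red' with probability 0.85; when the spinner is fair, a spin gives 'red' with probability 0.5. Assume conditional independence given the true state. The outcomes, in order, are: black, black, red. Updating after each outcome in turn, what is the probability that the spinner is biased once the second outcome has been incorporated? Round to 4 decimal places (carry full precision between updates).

0.0462

After 'black': P(biased) = 0.15·0.3500 / (0.15·0.3500 + 0.5·0.6500) ≈ 0.1391
After 'black': P(biased) = 0.15·0.1391 / (0.15·0.1391 + 0.5·0.8609) ≈ 0.0462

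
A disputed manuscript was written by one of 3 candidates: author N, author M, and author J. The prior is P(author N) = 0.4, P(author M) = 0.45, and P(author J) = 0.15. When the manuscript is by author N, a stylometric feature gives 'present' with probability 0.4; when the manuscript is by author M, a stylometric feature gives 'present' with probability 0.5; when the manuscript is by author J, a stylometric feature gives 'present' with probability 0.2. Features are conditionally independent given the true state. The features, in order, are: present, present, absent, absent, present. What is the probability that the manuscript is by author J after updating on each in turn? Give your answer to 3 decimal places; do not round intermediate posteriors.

After 'present': normaliser = 0.4·0.4000 + 0.5·0.4500 + 0.2·0.1500; P(author N) ≈ 0.3855, P(author M) ≈ 0.5422, P(author J) ≈ 0.0723
After 'present': normaliser = 0.4·0.3855 + 0.5·0.5422 + 0.2·0.0723; P(author N) ≈ 0.3507, P(author M) ≈ 0.6164, P(author J) ≈ 0.0329
After 'absent': normaliser = 0.6·0.3507 + 0.5·0.6164 + 0.8·0.0329; P(author N) ≈ 0.3861, P(author M) ≈ 0.5656, P(author J) ≈ 0.0483
After 'absent': normaliser = 0.6·0.3861 + 0.5·0.5656 + 0.8·0.0483; P(author N) ≈ 0.4189, P(author M) ≈ 0.5113, P(author J) ≈ 0.0698
After 'present': normaliser = 0.4·0.4189 + 0.5·0.5113 + 0.2·0.0698; P(author N) ≈ 0.3833, P(author M) ≈ 0.5848, P(author J) ≈ 0.0319

0.032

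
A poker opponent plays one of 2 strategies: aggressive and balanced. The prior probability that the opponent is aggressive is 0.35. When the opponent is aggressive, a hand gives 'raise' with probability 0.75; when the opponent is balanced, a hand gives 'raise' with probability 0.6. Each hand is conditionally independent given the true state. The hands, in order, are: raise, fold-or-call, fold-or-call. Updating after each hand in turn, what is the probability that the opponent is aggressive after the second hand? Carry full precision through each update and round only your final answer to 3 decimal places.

After 'raise': P(aggressive) = 0.75·0.3500 / (0.75·0.3500 + 0.6·0.6500) ≈ 0.4023
After 'fold-or-call': P(aggressive) = 0.25·0.4023 / (0.25·0.4023 + 0.4·0.5977) ≈ 0.2961

0.296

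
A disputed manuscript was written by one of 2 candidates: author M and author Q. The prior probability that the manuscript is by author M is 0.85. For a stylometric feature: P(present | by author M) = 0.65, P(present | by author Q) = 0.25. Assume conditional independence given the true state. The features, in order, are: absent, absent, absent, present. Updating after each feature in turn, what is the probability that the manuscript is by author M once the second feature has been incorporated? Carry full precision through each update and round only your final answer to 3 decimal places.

0.552

Each posterior becomes the prior for the next update.
After 'absent': P(author M) = 0.35·0.8500 / (0.35·0.8500 + 0.75·0.1500) ≈ 0.7256
After 'absent': P(author M) = 0.35·0.7256 / (0.35·0.7256 + 0.75·0.2744) ≈ 0.5524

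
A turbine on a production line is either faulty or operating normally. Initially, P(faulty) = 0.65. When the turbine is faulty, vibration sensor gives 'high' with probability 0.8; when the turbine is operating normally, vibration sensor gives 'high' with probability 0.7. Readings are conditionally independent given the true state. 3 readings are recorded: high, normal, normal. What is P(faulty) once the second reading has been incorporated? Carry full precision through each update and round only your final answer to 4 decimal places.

0.5859

After 'high': P(faulty) = 0.8·0.6500 / (0.8·0.6500 + 0.7·0.3500) ≈ 0.6797
After 'normal': P(faulty) = 0.2·0.6797 / (0.2·0.6797 + 0.3·0.3203) ≈ 0.5859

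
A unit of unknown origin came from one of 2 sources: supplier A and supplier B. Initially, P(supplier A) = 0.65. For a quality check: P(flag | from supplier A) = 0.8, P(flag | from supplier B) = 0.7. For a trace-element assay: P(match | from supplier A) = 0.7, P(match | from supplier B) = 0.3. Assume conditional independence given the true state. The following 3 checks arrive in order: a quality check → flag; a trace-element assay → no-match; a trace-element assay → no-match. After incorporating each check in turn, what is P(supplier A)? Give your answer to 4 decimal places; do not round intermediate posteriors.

0.2805

Each posterior becomes the prior for the next update.
After a quality check='flag': P(supplier A) = 0.8·0.6500 / (0.8·0.6500 + 0.7·0.3500) ≈ 0.6797
After a trace-element assay='no-match': P(supplier A) = 0.3·0.6797 / (0.3·0.6797 + 0.7·0.3203) ≈ 0.4763
After a trace-element assay='no-match': P(supplier A) = 0.3·0.4763 / (0.3·0.4763 + 0.7·0.5237) ≈ 0.2805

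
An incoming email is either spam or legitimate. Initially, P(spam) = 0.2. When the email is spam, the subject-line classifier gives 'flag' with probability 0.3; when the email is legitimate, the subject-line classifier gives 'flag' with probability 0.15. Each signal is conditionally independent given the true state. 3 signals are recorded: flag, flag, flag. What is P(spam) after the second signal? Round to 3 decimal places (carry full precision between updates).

0.500

After 'flag': P(spam) = 0.3·0.2000 / (0.3·0.2000 + 0.15·0.8000) ≈ 0.3333
After 'flag': P(spam) = 0.3·0.3333 / (0.3·0.3333 + 0.15·0.6667) ≈ 0.5000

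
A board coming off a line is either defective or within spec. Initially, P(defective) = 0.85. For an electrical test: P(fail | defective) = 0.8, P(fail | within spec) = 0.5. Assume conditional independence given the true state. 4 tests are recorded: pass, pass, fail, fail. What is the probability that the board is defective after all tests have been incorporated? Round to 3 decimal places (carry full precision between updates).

0.699

Each posterior becomes the prior for the next update.
After 'pass': P(defective) = 0.2·0.8500 / (0.2·0.8500 + 0.5·0.1500) ≈ 0.6939
After 'pass': P(defective) = 0.2·0.6939 / (0.2·0.6939 + 0.5·0.3061) ≈ 0.4755
After 'fail': P(defective) = 0.8·0.4755 / (0.8·0.4755 + 0.5·0.5245) ≈ 0.5919
After 'fail': P(defective) = 0.8·0.5919 / (0.8·0.5919 + 0.5·0.4081) ≈ 0.6989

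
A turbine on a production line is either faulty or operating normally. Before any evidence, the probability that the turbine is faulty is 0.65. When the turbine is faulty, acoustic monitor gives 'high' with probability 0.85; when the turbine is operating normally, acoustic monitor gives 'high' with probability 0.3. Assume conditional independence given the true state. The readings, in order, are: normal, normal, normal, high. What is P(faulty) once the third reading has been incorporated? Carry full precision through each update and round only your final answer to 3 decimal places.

After 'normal': P(faulty) = 0.15·0.6500 / (0.15·0.6500 + 0.7·0.3500) ≈ 0.2847
After 'normal': P(faulty) = 0.15·0.2847 / (0.15·0.2847 + 0.7·0.7153) ≈ 0.0786
After 'normal': P(faulty) = 0.15·0.0786 / (0.15·0.0786 + 0.7·0.9214) ≈ 0.0179

0.018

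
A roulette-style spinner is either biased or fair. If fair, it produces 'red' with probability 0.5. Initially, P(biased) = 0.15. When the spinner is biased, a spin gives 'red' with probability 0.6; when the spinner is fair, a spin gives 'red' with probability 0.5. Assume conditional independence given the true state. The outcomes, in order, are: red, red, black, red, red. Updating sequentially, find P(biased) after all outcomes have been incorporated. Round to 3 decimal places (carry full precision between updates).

Each posterior becomes the prior for the next update.
After 'red': P(biased) = 0.6·0.1500 / (0.6·0.1500 + 0.5·0.8500) ≈ 0.1748
After 'red': P(biased) = 0.6·0.1748 / (0.6·0.1748 + 0.5·0.8252) ≈ 0.2026
After 'black': P(biased) = 0.4·0.2026 / (0.4·0.2026 + 0.5·0.7974) ≈ 0.1689
After 'red': P(biased) = 0.6·0.1689 / (0.6·0.1689 + 0.5·0.8311) ≈ 0.1961
After 'red': P(biased) = 0.6·0.1961 / (0.6·0.1961 + 0.5·0.8039) ≈ 0.2265

0.226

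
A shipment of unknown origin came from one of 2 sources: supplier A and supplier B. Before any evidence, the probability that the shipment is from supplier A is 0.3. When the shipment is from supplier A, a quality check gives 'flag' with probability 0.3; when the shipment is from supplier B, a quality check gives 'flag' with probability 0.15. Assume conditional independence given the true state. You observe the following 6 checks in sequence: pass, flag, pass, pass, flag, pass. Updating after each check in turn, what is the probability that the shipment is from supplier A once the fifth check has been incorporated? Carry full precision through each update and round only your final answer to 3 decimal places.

0.489

After 'pass': P(supplier A) = 0.7·0.3000 / (0.7·0.3000 + 0.85·0.7000) ≈ 0.2609
After 'flag': P(supplier A) = 0.3·0.2609 / (0.3·0.2609 + 0.15·0.7391) ≈ 0.4138
After 'pass': P(supplier A) = 0.7·0.4138 / (0.7·0.4138 + 0.85·0.5862) ≈ 0.3676
After 'pass': P(supplier A) = 0.7·0.3676 / (0.7·0.3676 + 0.85·0.6324) ≈ 0.3237
After 'flag': P(supplier A) = 0.3·0.3237 / (0.3·0.3237 + 0.15·0.6763) ≈ 0.4891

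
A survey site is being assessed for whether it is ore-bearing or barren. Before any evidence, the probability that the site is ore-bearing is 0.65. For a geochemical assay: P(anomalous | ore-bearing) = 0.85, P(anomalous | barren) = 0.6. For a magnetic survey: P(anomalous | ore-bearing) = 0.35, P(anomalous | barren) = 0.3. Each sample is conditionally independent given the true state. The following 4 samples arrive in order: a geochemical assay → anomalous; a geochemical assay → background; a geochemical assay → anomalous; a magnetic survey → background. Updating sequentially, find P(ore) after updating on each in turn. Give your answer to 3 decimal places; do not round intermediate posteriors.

0.565

Apply Bayes' rule sequentially, carrying P(ore) forward.
After a geochemical assay='anomalous': P(ore) = 0.85·0.6500 / (0.85·0.6500 + 0.6·0.3500) ≈ 0.7246
After a geochemical assay='background': P(ore) = 0.15·0.7246 / (0.15·0.7246 + 0.4·0.2754) ≈ 0.4966
After a geochemical assay='anomalous': P(ore) = 0.85·0.4966 / (0.85·0.4966 + 0.6·0.5034) ≈ 0.5829
After a magnetic survey='background': P(ore) = 0.65·0.5829 / (0.65·0.5829 + 0.7·0.4171) ≈ 0.5648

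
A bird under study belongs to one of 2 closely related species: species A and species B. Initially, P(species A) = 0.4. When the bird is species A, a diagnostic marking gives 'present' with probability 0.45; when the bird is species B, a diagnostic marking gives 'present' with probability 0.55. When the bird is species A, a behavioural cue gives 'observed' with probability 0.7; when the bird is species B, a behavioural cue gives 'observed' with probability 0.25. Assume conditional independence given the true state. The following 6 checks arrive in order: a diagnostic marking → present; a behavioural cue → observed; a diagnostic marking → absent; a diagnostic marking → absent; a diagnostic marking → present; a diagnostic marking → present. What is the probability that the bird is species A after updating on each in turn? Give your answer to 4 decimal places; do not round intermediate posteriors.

0.6043

After a diagnostic marking='present': P(species A) = 0.45·0.4000 / (0.45·0.4000 + 0.55·0.6000) ≈ 0.3529
After a behavioural cue='observed': P(species A) = 0.7·0.3529 / (0.7·0.3529 + 0.25·0.6471) ≈ 0.6043
After a diagnostic marking='absent': P(species A) = 0.55·0.6043 / (0.55·0.6043 + 0.45·0.3957) ≈ 0.6512
After a diagnostic marking='absent': P(species A) = 0.55·0.6512 / (0.55·0.6512 + 0.45·0.3488) ≈ 0.6953
After a diagnostic marking='present': P(species A) = 0.45·0.6953 / (0.45·0.6953 + 0.55·0.3047) ≈ 0.6512
After a diagnostic marking='present': P(species A) = 0.45·0.6512 / (0.45·0.6512 + 0.55·0.3488) ≈ 0.6043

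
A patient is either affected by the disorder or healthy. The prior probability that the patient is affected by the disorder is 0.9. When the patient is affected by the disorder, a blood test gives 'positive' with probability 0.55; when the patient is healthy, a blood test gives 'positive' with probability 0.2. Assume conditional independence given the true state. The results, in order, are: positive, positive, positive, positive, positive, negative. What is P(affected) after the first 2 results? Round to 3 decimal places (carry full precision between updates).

0.986

After 'positive': P(affected) = 0.55·0.9000 / (0.55·0.9000 + 0.2·0.1000) ≈ 0.9612
After 'positive': P(affected) = 0.55·0.9612 / (0.55·0.9612 + 0.2·0.0388) ≈ 0.9855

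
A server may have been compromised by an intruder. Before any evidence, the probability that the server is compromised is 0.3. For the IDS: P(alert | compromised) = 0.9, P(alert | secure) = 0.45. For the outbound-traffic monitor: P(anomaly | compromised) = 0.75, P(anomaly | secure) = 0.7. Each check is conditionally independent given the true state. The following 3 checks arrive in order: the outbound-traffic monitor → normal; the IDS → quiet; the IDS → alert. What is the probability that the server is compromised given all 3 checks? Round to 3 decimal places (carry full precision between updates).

After the outbound-traffic monitor='normal': P(compromised) = 0.25·0.3000 / (0.25·0.3000 + 0.3·0.7000) ≈ 0.2632
After the IDS='quiet': P(compromised) = 0.1·0.2632 / (0.1·0.2632 + 0.55·0.7368) ≈ 0.0610
After the IDS='alert': P(compromised) = 0.9·0.0610 / (0.9·0.0610 + 0.45·0.9390) ≈ 0.1149

0.115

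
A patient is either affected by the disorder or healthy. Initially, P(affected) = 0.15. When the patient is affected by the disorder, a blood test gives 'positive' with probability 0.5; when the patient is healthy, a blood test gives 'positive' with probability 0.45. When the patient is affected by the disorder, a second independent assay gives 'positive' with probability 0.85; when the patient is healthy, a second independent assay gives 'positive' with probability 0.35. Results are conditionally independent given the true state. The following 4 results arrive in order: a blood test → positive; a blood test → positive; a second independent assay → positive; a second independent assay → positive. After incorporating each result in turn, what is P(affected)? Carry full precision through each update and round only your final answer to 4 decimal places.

After a blood test='positive': P(affected) = 0.5·0.1500 / (0.5·0.1500 + 0.45·0.8500) ≈ 0.1639
After a blood test='positive': P(affected) = 0.5·0.1639 / (0.5·0.1639 + 0.45·0.8361) ≈ 0.1789
After a second independent assay='positive': P(affected) = 0.85·0.1789 / (0.85·0.1789 + 0.35·0.8211) ≈ 0.3460
After a second independent assay='positive': P(affected) = 0.85·0.3460 / (0.85·0.3460 + 0.35·0.6540) ≈ 0.5624

0.5624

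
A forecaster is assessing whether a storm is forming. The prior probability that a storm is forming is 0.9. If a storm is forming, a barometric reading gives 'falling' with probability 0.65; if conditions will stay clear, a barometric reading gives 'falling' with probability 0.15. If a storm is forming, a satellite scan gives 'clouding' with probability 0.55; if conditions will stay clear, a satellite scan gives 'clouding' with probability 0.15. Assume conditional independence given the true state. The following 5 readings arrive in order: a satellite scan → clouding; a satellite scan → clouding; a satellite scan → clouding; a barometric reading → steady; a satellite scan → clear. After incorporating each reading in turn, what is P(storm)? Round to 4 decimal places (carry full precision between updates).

After a satellite scan='clouding': P(storm) = 0.55·0.9000 / (0.55·0.9000 + 0.15·0.1000) ≈ 0.9706
After a satellite scan='clouding': P(storm) = 0.55·0.9706 / (0.55·0.9706 + 0.15·0.0294) ≈ 0.9918
After a satellite scan='clouding': P(storm) = 0.55·0.9918 / (0.55·0.9918 + 0.15·0.0082) ≈ 0.9978
After a barometric reading='steady': P(storm) = 0.35·0.9978 / (0.35·0.9978 + 0.85·0.0022) ≈ 0.9946
After a satellite scan='clear': P(storm) = 0.45·0.9946 / (0.45·0.9946 + 0.85·0.0054) ≈ 0.9898

0.9898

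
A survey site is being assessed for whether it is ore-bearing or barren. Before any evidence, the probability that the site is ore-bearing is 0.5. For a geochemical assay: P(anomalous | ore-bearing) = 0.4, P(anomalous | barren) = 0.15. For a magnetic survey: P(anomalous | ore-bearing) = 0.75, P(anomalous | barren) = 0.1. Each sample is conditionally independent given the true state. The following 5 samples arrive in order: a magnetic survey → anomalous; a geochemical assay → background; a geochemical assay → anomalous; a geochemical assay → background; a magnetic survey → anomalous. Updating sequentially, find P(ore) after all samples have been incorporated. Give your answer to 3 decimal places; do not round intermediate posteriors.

0.987

Each posterior becomes the prior for the next update.
After a magnetic survey='anomalous': P(ore) = 0.75·0.5000 / (0.75·0.5000 + 0.1·0.5000) ≈ 0.8824
After a geochemical assay='background': P(ore) = 0.6·0.8824 / (0.6·0.8824 + 0.85·0.1176) ≈ 0.8411
After a geochemical assay='anomalous': P(ore) = 0.4·0.8411 / (0.4·0.8411 + 0.15·0.1589) ≈ 0.9339
After a geochemical assay='background': P(ore) = 0.6·0.9339 / (0.6·0.9339 + 0.85·0.0661) ≈ 0.9088
After a magnetic survey='anomalous': P(ore) = 0.75·0.9088 / (0.75·0.9088 + 0.1·0.0912) ≈ 0.9868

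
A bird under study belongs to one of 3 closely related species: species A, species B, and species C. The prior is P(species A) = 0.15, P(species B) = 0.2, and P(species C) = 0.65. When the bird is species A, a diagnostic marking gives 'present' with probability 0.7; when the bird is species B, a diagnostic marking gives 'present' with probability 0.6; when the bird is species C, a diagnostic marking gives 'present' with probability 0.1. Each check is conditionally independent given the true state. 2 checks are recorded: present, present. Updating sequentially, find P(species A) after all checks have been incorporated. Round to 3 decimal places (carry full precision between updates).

0.484

After 'present': normaliser = 0.7·0.1500 + 0.6·0.2000 + 0.1·0.6500; P(species A) ≈ 0.3621, P(species B) ≈ 0.4138, P(species C) ≈ 0.2241
After 'present': normaliser = 0.7·0.3621 + 0.6·0.4138 + 0.1·0.2241; P(species A) ≈ 0.4836, P(species B) ≈ 0.4737, P(species C) ≈ 0.0428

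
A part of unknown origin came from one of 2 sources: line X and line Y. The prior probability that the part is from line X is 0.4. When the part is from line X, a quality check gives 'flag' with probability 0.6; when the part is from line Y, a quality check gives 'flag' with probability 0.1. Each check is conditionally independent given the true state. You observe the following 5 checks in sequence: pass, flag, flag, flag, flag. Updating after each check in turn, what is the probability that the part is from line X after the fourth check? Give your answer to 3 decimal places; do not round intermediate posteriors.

After 'pass': P(line X) = 0.4·0.4000 / (0.4·0.4000 + 0.9·0.6000) ≈ 0.2286
After 'flag': P(line X) = 0.6·0.2286 / (0.6·0.2286 + 0.1·0.7714) ≈ 0.6400
After 'flag': P(line X) = 0.6·0.6400 / (0.6·0.6400 + 0.1·0.3600) ≈ 0.9143
After 'flag': P(line X) = 0.6·0.9143 / (0.6·0.9143 + 0.1·0.0857) ≈ 0.9846

0.985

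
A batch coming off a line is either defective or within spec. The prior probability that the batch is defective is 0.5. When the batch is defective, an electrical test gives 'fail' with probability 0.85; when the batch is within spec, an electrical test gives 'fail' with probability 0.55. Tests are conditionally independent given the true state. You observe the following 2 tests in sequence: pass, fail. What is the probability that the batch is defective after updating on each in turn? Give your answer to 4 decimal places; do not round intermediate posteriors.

After 'pass': P(defective) = 0.15·0.5000 / (0.15·0.5000 + 0.45·0.5000) ≈ 0.2500
After 'fail': P(defective) = 0.85·0.2500 / (0.85·0.2500 + 0.55·0.7500) ≈ 0.3400

0.3400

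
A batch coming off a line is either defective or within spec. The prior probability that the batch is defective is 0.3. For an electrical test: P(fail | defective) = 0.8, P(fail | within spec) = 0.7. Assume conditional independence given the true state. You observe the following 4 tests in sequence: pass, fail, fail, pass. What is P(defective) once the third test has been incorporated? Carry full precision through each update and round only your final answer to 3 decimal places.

0.272

After 'pass': P(defective) = 0.2·0.3000 / (0.2·0.3000 + 0.3·0.7000) ≈ 0.2222
After 'fail': P(defective) = 0.8·0.2222 / (0.8·0.2222 + 0.7·0.7778) ≈ 0.2462
After 'fail': P(defective) = 0.8·0.2462 / (0.8·0.2462 + 0.7·0.7538) ≈ 0.2718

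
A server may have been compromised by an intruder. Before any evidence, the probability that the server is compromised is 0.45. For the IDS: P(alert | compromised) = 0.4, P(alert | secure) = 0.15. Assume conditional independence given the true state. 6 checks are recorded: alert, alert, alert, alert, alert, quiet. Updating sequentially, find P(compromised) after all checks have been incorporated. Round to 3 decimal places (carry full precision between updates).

0.987

Each posterior becomes the prior for the next update.
After 'alert': P(compromised) = 0.4·0.4500 / (0.4·0.4500 + 0.15·0.5500) ≈ 0.6857
After 'alert': P(compromised) = 0.4·0.6857 / (0.4·0.6857 + 0.15·0.3143) ≈ 0.8533
After 'alert': P(compromised) = 0.4·0.8533 / (0.4·0.8533 + 0.15·0.1467) ≈ 0.9394
After 'alert': P(compromised) = 0.4·0.9394 / (0.4·0.9394 + 0.15·0.0606) ≈ 0.9764
After 'alert': P(compromised) = 0.4·0.9764 / (0.4·0.9764 + 0.15·0.0236) ≈ 0.9910
After 'quiet': P(compromised) = 0.6·0.9910 / (0.6·0.9910 + 0.85·0.0090) ≈ 0.9873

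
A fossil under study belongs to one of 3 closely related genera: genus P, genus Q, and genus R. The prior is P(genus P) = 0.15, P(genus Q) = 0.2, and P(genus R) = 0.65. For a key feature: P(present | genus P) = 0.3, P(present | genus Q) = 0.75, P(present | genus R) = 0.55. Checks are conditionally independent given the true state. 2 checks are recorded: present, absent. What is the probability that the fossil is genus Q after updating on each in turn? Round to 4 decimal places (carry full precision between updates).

Apply Bayes' rule sequentially, carrying P(genus Q) forward.
After 'present': normaliser = 0.3·0.1500 + 0.75·0.2000 + 0.55·0.6500; P(genus P) ≈ 0.0814, P(genus Q) ≈ 0.2715, P(genus R) ≈ 0.6471
After 'absent': normaliser = 0.7·0.0814 + 0.25·0.2715 + 0.45·0.6471; P(genus P) ≈ 0.1370, P(genus Q) ≈ 0.1631, P(genus R) ≈ 0.6998

0.1631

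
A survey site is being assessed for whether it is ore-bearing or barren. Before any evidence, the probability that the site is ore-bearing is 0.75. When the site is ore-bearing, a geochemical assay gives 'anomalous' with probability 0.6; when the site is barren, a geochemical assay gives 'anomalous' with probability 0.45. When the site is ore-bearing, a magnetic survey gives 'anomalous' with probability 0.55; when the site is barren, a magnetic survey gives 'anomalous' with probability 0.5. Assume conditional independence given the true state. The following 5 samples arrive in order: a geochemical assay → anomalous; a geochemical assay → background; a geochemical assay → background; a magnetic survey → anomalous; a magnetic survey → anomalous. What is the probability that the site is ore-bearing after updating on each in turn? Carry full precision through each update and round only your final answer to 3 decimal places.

After a geochemical assay='anomalous': P(ore) = 0.6·0.7500 / (0.6·0.7500 + 0.45·0.2500) ≈ 0.8000
After a geochemical assay='background': P(ore) = 0.4·0.8000 / (0.4·0.8000 + 0.55·0.2000) ≈ 0.7442
After a geochemical assay='background': P(ore) = 0.4·0.7442 / (0.4·0.7442 + 0.55·0.2558) ≈ 0.6790
After a magnetic survey='anomalous': P(ore) = 0.55·0.6790 / (0.55·0.6790 + 0.5·0.3210) ≈ 0.6995
After a magnetic survey='anomalous': P(ore) = 0.55·0.6995 / (0.55·0.6995 + 0.5·0.3005) ≈ 0.7191

0.719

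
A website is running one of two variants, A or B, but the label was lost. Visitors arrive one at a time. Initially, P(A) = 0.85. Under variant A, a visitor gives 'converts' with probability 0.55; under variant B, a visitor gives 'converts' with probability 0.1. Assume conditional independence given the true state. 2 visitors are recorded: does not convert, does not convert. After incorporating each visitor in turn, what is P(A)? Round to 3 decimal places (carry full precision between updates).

After 'does not convert': P(A) = 0.45·0.8500 / (0.45·0.8500 + 0.9·0.1500) ≈ 0.7391
After 'does not convert': P(A) = 0.45·0.7391 / (0.45·0.7391 + 0.9·0.2609) ≈ 0.5862

0.586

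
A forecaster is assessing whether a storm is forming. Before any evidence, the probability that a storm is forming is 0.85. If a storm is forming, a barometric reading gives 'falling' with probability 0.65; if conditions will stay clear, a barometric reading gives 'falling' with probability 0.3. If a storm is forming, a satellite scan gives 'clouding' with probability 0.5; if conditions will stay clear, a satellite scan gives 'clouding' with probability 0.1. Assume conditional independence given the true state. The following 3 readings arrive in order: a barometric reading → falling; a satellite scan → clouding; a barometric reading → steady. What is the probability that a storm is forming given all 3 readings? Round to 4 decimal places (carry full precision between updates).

0.9684

After a barometric reading='falling': P(storm) = 0.65·0.8500 / (0.65·0.8500 + 0.3·0.1500) ≈ 0.9247
After a satellite scan='clouding': P(storm) = 0.5·0.9247 / (0.5·0.9247 + 0.1·0.0753) ≈ 0.9840
After a barometric reading='steady': P(storm) = 0.35·0.9840 / (0.35·0.9840 + 0.7·0.0160) ≈ 0.9684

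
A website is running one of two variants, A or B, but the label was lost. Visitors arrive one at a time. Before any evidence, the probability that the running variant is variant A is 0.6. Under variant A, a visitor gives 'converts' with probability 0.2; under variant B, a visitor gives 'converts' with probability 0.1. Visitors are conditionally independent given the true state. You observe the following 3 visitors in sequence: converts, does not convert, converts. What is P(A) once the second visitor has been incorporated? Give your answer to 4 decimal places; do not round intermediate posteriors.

Each posterior becomes the prior for the next update.
After 'converts': P(A) = 0.2·0.6000 / (0.2·0.6000 + 0.1·0.4000) ≈ 0.7500
After 'does not convert': P(A) = 0.8·0.7500 / (0.8·0.7500 + 0.9·0.2500) ≈ 0.7273

0.7273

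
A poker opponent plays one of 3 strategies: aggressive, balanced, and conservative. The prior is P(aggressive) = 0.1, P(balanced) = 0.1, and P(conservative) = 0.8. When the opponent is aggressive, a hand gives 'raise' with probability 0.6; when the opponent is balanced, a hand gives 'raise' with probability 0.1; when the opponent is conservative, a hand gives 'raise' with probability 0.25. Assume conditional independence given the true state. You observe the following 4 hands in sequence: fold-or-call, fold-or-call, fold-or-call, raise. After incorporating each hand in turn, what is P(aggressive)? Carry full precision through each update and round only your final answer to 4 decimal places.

Apply Bayes' rule sequentially, carrying P(aggressive) forward.
After 'fold-or-call': normaliser = 0.4·0.1000 + 0.9·0.1000 + 0.75·0.8000; P(aggressive) ≈ 0.0548, P(balanced) ≈ 0.1233, P(conservative) ≈ 0.8219
After 'fold-or-call': normaliser = 0.4·0.0548 + 0.9·0.1233 + 0.75·0.8219; P(aggressive) ≈ 0.0293, P(balanced) ≈ 0.1481, P(conservative) ≈ 0.8227
After 'fold-or-call': normaliser = 0.4·0.0293 + 0.9·0.1481 + 0.75·0.8227; P(aggressive) ≈ 0.0154, P(balanced) ≈ 0.1749, P(conservative) ≈ 0.8097
After 'raise': normaliser = 0.6·0.0154 + 0.1·0.1749 + 0.25·0.8097; P(aggressive) ≈ 0.0402, P(balanced) ≈ 0.0763, P(conservative) ≈ 0.8835

0.0402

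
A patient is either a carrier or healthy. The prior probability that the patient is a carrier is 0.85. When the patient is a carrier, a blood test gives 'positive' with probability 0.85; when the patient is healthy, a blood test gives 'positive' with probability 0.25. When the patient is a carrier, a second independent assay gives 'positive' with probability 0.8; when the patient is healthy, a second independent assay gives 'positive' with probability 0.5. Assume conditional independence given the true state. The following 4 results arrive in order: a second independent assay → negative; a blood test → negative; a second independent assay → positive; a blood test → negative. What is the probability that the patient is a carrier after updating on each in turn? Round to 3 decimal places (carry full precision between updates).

0.127

After a second independent assay='negative': P(carrier) = 0.2·0.8500 / (0.2·0.8500 + 0.5·0.1500) ≈ 0.6939
After a blood test='negative': P(carrier) = 0.15·0.6939 / (0.15·0.6939 + 0.75·0.3061) ≈ 0.3119
After a second independent assay='positive': P(carrier) = 0.8·0.3119 / (0.8·0.3119 + 0.5·0.6881) ≈ 0.4204
After a blood test='negative': P(carrier) = 0.15·0.4204 / (0.15·0.4204 + 0.75·0.5796) ≈ 0.1267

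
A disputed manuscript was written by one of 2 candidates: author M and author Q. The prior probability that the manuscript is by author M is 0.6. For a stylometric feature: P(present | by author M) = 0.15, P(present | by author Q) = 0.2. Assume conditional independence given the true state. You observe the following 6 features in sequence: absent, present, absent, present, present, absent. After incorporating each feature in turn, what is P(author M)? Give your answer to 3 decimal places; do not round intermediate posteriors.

0.432

After 'absent': P(author M) = 0.85·0.6000 / (0.85·0.6000 + 0.8·0.4000) ≈ 0.6145
After 'present': P(author M) = 0.15·0.6145 / (0.15·0.6145 + 0.2·0.3855) ≈ 0.5445
After 'absent': P(author M) = 0.85·0.5445 / (0.85·0.5445 + 0.8·0.4555) ≈ 0.5595
After 'present': P(author M) = 0.15·0.5595 / (0.15·0.5595 + 0.2·0.4405) ≈ 0.4878
After 'present': P(author M) = 0.15·0.4878 / (0.15·0.4878 + 0.2·0.5122) ≈ 0.4167
After 'absent': P(author M) = 0.85·0.4167 / (0.85·0.4167 + 0.8·0.5833) ≈ 0.4315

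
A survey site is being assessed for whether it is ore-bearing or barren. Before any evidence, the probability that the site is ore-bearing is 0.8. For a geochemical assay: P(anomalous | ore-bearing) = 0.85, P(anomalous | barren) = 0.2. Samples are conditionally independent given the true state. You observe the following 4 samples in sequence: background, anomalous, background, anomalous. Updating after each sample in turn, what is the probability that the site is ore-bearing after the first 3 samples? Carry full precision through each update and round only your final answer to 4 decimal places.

After 'background': P(ore) = 0.15·0.8000 / (0.15·0.8000 + 0.8·0.2000) ≈ 0.4286
After 'anomalous': P(ore) = 0.85·0.4286 / (0.85·0.4286 + 0.2·0.5714) ≈ 0.7612
After 'background': P(ore) = 0.15·0.7612 / (0.15·0.7612 + 0.8·0.2388) ≈ 0.3741

0.3741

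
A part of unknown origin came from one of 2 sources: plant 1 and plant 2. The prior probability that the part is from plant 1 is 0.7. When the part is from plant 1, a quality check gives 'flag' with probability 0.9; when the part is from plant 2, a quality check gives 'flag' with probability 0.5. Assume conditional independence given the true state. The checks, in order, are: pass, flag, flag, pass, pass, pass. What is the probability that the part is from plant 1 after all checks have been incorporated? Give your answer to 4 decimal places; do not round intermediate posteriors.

0.0120

After 'pass': P(plant 1) = 0.1·0.7000 / (0.1·0.7000 + 0.5·0.3000) ≈ 0.3182
After 'flag': P(plant 1) = 0.9·0.3182 / (0.9·0.3182 + 0.5·0.6818) ≈ 0.4565
After 'flag': P(plant 1) = 0.9·0.4565 / (0.9·0.4565 + 0.5·0.5435) ≈ 0.6019
After 'pass': P(plant 1) = 0.1·0.6019 / (0.1·0.6019 + 0.5·0.3981) ≈ 0.2322
After 'pass': P(plant 1) = 0.1·0.2322 / (0.1·0.2322 + 0.5·0.7678) ≈ 0.0570
After 'pass': P(plant 1) = 0.1·0.0570 / (0.1·0.0570 + 0.5·0.9430) ≈ 0.0120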